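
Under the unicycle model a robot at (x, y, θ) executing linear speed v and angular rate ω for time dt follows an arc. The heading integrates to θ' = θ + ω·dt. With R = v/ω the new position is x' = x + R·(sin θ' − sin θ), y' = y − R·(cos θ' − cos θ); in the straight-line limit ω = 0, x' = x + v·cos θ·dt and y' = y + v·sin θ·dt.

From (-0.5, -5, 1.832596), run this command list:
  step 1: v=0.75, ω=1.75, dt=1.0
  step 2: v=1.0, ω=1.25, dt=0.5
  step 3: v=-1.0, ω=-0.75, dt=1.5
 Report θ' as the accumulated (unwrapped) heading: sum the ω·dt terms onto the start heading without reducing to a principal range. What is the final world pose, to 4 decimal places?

step 1: θ'=3.5826 (R=0.4286) → pose (-1.0969, -4.7234, 3.5826)
step 2: θ'=4.2076 (R=0.8000) → pose (-1.4556, -5.0599, 4.2076)
step 3: θ'=3.0826 (R=1.3333) → pose (-0.2100, -4.3737, 3.0826)

(-0.2100, -4.3737, 3.0826)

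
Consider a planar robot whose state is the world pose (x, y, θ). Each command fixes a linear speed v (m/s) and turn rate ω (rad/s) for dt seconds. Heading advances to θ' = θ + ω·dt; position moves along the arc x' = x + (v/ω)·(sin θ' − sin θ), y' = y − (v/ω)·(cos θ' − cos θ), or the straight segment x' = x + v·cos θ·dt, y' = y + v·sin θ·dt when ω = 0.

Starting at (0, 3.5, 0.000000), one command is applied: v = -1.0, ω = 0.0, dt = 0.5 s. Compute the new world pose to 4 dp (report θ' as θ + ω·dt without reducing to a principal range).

(-0.5000, 3.5000, 0.0000)

θ' = 0.0000 + 0.0·0.5 = 0.0000
ω = 0 → straight: x' = 0 + -1.0·cos(0.0000)·0.5 = -0.5000
y' = 3.5 + -1.0·sin(0.0000)·0.5 = 3.5000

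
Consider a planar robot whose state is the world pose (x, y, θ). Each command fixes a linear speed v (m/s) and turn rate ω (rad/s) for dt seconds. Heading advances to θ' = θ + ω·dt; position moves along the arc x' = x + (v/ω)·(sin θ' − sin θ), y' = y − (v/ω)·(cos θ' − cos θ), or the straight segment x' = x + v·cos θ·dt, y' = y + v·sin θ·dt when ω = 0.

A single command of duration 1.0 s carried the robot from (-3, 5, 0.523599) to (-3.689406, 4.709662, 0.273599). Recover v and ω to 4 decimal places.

v = -0.7500, ω = -0.2500

Δθ = 0.273599 − 0.523599 = -0.250000
ω = Δθ/dt = -0.250000/1.0 = -0.2500
R = Δx/(sin θ' − sin θ) = 3.0000
v = R·ω = 3.0000·-0.2500 = -0.7500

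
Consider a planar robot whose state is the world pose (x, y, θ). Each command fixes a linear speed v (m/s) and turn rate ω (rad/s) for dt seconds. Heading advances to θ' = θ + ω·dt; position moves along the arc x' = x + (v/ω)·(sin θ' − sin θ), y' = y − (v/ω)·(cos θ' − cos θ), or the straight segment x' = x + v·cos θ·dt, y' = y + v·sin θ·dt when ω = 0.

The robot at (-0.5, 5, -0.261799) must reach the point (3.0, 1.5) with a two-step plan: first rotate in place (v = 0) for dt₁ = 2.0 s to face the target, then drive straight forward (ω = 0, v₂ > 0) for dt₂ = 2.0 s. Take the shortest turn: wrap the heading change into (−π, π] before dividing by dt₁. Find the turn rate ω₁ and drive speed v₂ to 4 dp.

ω₁ = -0.2618, v₂ = 2.4749

heading to target = atan2(1.5−5, 3−-0.5) = -0.7854
Δθ = wrap(-0.7854 − -0.2618) = -0.5236; ω₁ = Δθ/dt₁ = -0.2618
distance = √((3−-0.5)² + (1.5−5)²) = 4.9497; v₂ = distance/dt₂ = 2.4749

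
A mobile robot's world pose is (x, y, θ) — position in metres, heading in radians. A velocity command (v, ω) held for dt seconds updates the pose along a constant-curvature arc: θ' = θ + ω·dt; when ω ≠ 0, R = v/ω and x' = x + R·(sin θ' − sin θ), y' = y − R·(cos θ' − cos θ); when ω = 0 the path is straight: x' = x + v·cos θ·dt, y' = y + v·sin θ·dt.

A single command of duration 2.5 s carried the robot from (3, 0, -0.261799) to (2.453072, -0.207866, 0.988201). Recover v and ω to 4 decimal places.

Δθ = 0.988201 − -0.261799 = 1.250000
ω = Δθ/dt = 1.250000/2.5 = 0.5000
R = Δx/(sin θ' − sin θ) = -0.5000
v = R·ω = -0.5000·0.5000 = -0.2500

v = -0.2500, ω = 0.5000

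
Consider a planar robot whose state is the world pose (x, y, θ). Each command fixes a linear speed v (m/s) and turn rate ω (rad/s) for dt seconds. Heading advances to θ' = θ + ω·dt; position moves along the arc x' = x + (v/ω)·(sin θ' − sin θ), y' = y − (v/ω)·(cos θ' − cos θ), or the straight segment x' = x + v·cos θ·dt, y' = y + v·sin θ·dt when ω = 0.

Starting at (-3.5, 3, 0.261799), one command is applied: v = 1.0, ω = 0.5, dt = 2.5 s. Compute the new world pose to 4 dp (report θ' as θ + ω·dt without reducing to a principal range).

(-2.0211, 4.8139, 1.5118)

θ' = 0.2618 + 0.5·2.5 = 1.5118
R = v/ω = 1.0/0.5 = 2.0000
x' = -3.5 + 2.0000·(sin 1.5118 − sin 0.2618) = -2.0211
y' = 3 − 2.0000·(cos 1.5118 − cos 0.2618) = 4.8139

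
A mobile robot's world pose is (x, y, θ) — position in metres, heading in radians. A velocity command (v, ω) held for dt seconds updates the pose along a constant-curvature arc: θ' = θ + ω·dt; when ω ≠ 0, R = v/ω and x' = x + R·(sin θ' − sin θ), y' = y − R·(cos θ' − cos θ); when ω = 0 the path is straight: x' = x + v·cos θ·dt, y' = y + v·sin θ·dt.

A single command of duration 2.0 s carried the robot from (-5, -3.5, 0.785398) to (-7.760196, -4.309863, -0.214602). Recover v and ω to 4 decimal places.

v = -1.5000, ω = -0.5000

Δθ = -0.214602 − 0.785398 = -1.000000
ω = Δθ/dt = -1.000000/2.0 = -0.5000
R = Δx/(sin θ' − sin θ) = 3.0000
v = R·ω = 3.0000·-0.5000 = -1.5000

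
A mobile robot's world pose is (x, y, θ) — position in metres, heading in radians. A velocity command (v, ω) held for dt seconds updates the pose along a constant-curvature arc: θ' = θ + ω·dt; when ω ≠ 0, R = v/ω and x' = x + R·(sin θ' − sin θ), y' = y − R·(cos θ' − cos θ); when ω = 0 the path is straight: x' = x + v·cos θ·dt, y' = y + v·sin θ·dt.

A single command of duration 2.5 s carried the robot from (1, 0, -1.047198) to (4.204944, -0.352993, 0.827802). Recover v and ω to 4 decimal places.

Δθ = 0.827802 − -1.047198 = 1.875000
ω = Δθ/dt = 1.875000/2.5 = 0.7500
R = Δx/(sin θ' − sin θ) = 2.0000
v = R·ω = 2.0000·0.7500 = 1.5000

v = 1.5000, ω = 0.7500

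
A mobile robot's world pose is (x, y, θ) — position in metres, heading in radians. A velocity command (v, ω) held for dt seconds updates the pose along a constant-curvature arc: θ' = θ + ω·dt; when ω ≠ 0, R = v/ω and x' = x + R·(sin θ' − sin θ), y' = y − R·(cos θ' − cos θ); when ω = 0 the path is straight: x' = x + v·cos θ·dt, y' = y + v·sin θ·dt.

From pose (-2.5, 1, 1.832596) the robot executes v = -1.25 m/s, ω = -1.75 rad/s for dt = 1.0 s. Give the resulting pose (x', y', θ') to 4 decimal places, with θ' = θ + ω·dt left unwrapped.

θ' = 1.8326 + -1.75·1.0 = 0.0826
R = v/ω = -1.25/-1.75 = 0.7143
x' = -2.5 + 0.7143·(sin 0.0826 − sin 1.8326) = -3.1310
y' = 1 − 0.7143·(cos 0.0826 − cos 1.8326) = 0.1033

(-3.1310, 0.1033, 0.0826)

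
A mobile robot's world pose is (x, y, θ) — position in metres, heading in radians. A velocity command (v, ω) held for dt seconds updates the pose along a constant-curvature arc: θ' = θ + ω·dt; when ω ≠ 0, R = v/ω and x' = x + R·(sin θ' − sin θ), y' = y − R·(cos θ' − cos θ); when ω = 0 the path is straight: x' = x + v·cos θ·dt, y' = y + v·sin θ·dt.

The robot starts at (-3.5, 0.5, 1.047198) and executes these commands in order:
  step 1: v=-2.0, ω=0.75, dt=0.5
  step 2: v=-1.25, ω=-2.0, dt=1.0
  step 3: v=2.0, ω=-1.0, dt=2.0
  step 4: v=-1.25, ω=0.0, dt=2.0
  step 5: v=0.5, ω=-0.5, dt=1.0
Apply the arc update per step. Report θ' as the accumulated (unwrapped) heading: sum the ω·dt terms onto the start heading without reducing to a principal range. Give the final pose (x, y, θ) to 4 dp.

(-3.1685, -3.0521, -3.0778)

step 1: θ'=1.4222 (R=-2.6667) → pose (-3.8279, -0.4385, 1.4222)
step 2: θ'=-0.5778 (R=0.6250) → pose (-4.7874, -0.8695, -0.5778)
step 3: θ'=-2.5778 (R=-2.0000) → pose (-4.8109, -4.2353, -2.5778)
step 4: θ'=-2.5778 (straight) → pose (-2.6978, -2.8994, -2.5778)
step 5: θ'=-3.0778 (R=-1.0000) → pose (-3.1685, -3.0521, -3.0778)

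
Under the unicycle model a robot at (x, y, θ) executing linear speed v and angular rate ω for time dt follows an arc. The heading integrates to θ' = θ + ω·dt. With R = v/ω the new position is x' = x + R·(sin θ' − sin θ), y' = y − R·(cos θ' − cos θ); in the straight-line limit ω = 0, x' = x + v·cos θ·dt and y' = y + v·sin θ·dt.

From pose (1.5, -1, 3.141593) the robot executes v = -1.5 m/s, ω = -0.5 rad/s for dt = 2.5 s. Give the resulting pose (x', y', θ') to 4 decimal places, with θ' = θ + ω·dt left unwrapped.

(4.3470, -3.0540, 1.8916)

θ' = 3.1416 + -0.5·2.5 = 1.8916
R = v/ω = -1.5/-0.5 = 3.0000
x' = 1.5 + 3.0000·(sin 1.8916 − sin 3.1416) = 4.3470
y' = -1 − 3.0000·(cos 1.8916 − cos 3.1416) = -3.0540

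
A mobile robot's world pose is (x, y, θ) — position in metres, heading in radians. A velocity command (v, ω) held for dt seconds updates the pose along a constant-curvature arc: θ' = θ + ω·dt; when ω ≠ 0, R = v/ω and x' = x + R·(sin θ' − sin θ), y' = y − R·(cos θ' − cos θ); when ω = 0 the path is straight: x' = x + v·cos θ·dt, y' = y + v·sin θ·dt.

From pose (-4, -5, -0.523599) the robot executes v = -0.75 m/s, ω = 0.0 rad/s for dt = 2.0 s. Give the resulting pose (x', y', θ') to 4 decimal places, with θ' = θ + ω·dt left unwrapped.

θ' = -0.5236 + 0.0·2.0 = -0.5236
ω = 0 → straight: x' = -4 + -0.75·cos(-0.5236)·2.0 = -5.2990
y' = -5 + -0.75·sin(-0.5236)·2.0 = -4.2500

(-5.2990, -4.2500, -0.5236)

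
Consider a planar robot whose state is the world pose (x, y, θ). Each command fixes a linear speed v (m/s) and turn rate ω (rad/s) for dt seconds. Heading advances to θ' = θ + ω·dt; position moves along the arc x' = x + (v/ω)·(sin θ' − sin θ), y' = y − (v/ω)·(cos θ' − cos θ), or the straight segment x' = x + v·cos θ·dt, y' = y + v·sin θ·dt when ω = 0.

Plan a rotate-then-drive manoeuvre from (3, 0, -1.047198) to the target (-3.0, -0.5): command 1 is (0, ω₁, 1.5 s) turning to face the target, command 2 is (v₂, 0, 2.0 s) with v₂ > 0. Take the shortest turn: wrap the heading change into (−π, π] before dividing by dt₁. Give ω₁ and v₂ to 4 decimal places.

heading to target = atan2(-0.5−0, -3−3) = -3.0585
Δθ = wrap(-3.0585 − -1.0472) = -2.0113; ω₁ = Δθ/dt₁ = -1.3408
distance = √((-3−3)² + (-0.5−0)²) = 6.0208; v₂ = distance/dt₂ = 3.0104

ω₁ = -1.3408, v₂ = 3.0104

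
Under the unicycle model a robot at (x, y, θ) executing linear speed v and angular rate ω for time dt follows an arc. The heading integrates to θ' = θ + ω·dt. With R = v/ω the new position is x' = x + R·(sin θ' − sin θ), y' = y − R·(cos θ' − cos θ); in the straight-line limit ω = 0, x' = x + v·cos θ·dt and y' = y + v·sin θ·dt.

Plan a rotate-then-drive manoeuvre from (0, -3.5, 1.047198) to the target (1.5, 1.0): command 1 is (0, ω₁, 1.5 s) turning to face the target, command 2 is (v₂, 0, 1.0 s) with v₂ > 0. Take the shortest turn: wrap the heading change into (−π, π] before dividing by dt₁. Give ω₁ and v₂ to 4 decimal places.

ω₁ = 0.1346, v₂ = 4.7434

heading to target = atan2(1−-3.5, 1.5−0) = 1.2490
Δθ = wrap(1.2490 − 1.0472) = 0.2018; ω₁ = Δθ/dt₁ = 0.1346
distance = √((1.5−0)² + (1−-3.5)²) = 4.7434; v₂ = distance/dt₂ = 4.7434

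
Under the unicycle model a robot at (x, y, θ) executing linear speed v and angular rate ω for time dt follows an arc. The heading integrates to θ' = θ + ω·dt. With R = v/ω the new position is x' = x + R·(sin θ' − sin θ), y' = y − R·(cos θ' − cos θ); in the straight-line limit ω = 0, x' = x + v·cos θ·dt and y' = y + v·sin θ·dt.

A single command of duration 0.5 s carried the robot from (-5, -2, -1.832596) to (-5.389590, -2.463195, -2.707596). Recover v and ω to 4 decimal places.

v = 1.2500, ω = -1.7500

Δθ = -2.707596 − -1.832596 = -0.875000
ω = Δθ/dt = -0.875000/0.5 = -1.7500
R = −Δy/(cos θ' − cos θ) = -0.7143
v = R·ω = -0.7143·-1.7500 = 1.2500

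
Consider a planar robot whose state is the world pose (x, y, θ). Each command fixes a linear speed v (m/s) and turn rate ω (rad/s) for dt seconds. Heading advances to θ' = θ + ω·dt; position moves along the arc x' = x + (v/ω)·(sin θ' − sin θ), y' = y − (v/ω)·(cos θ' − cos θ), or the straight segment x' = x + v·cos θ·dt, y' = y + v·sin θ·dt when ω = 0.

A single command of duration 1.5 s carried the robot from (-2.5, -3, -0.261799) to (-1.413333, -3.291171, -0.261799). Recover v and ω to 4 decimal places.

v = 0.7500, ω = 0.0000

Δθ = -0.261799 − -0.261799 = 0.000000
ω = Δθ/dt = 0.000000/1.5 = 0.0000
ω = 0 → v = (Δx·cos θ + Δy·sin θ)/dt = 0.7500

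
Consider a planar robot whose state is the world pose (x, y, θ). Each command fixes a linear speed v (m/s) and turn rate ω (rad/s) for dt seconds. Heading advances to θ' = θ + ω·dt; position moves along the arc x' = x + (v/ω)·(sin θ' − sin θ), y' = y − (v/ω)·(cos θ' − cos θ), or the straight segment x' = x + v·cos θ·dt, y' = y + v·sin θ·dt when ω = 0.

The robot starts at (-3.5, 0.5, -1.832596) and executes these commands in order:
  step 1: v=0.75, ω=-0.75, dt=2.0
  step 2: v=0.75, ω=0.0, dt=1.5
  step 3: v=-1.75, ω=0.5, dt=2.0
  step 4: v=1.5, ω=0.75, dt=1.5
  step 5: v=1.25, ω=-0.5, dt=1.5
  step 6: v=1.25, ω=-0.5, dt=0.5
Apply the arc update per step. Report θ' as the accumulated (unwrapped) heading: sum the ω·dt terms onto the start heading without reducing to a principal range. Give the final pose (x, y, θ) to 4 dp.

(-3.3125, -3.4546, -2.2076)

step 1: θ'=-3.3326 (R=-1.0000) → pose (-4.6558, -0.2230, -3.3326)
step 2: θ'=-3.3326 (straight) → pose (-5.7603, -0.0094, -3.3326)
step 3: θ'=-2.3326 (R=-3.5000) → pose (-2.5633, 1.0111, -2.3326)
step 4: θ'=-1.2076 (R=2.0000) → pose (-2.9856, -1.0798, -1.2076)
step 5: θ'=-1.9576 (R=-2.5000) → pose (-3.0072, -2.9111, -1.9576)
step 6: θ'=-2.2076 (R=-2.5000) → pose (-3.3125, -3.4546, -2.2076)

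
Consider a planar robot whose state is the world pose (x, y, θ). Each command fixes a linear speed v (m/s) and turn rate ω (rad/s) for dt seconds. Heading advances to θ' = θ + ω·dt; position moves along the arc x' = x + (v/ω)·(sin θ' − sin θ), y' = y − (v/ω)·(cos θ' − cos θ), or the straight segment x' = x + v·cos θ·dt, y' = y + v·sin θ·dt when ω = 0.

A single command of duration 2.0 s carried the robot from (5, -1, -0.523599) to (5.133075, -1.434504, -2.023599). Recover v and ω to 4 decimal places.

v = 0.2500, ω = -0.7500

Δθ = -2.023599 − -0.523599 = -1.500000
ω = Δθ/dt = -1.500000/2.0 = -0.7500
R = −Δy/(cos θ' − cos θ) = -0.3333
v = R·ω = -0.3333·-0.7500 = 0.2500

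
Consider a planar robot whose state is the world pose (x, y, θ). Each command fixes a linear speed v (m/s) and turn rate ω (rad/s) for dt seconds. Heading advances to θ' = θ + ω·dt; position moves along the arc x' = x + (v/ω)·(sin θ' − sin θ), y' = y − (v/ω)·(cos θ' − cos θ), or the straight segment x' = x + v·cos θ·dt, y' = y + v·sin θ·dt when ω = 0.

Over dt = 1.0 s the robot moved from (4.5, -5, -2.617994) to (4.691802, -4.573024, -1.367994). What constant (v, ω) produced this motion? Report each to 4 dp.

v = -0.5000, ω = 1.2500

Δθ = -1.367994 − -2.617994 = 1.250000
ω = Δθ/dt = 1.250000/1.0 = 1.2500
R = −Δy/(cos θ' − cos θ) = -0.4000
v = R·ω = -0.4000·1.2500 = -0.5000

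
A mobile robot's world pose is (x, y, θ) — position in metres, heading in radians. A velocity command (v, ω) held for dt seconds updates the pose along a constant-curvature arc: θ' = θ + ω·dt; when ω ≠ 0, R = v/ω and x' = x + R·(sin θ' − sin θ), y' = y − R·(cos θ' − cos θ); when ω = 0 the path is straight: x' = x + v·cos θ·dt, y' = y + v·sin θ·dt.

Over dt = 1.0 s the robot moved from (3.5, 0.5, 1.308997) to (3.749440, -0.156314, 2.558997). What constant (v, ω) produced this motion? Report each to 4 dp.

v = -0.7500, ω = 1.2500

Δθ = 2.558997 − 1.308997 = 1.250000
ω = Δθ/dt = 1.250000/1.0 = 1.2500
R = −Δy/(cos θ' − cos θ) = -0.6000
v = R·ω = -0.6000·1.2500 = -0.7500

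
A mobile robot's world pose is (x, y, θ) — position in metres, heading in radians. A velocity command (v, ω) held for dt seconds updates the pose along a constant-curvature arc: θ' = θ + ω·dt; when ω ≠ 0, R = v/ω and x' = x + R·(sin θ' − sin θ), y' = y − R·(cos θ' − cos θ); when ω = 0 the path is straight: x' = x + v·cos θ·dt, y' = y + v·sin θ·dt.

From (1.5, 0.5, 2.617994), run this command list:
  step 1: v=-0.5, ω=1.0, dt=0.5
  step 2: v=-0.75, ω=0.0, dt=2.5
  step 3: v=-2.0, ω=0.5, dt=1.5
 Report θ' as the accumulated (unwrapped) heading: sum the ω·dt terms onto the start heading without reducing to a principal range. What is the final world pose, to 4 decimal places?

(6.3638, 1.3975, 3.8680)

step 1: θ'=3.1180 (R=-0.5000) → pose (1.7382, 0.4332, 3.1180)
step 2: θ'=3.1180 (straight) → pose (3.6127, 0.3889, 3.1180)
step 3: θ'=3.8680 (R=-4.0000) → pose (6.3638, 1.3975, 3.8680)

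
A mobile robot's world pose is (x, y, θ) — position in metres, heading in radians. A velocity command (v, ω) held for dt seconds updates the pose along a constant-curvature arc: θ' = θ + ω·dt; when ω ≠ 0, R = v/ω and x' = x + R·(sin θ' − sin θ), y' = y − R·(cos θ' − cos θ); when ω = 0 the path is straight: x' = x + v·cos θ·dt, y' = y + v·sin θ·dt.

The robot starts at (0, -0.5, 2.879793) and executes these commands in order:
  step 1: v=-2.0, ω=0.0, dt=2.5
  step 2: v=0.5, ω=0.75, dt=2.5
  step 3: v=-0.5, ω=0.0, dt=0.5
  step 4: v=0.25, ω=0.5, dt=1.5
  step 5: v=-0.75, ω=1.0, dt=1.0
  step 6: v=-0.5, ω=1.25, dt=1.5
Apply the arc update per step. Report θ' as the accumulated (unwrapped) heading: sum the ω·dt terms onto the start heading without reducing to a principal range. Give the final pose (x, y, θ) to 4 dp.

step 1: θ'=2.8798 (straight) → pose (4.8296, -1.7941, 2.8798)
step 2: θ'=4.7548 (R=0.6667) → pose (3.9910, -2.4663, 4.7548)
step 3: θ'=4.7548 (straight) → pose (3.9804, -2.2165, 4.7548)
step 4: θ'=5.5048 (R=0.5000) → pose (4.1289, -2.5514, 5.5048)
step 5: θ'=6.5048 (R=-0.7500) → pose (3.4374, -2.3537, 6.5048)
step 6: θ'=8.3798 (R=-0.4000) → pose (3.1794, -2.9447, 8.3798)

(3.1794, -2.9447, 8.3798)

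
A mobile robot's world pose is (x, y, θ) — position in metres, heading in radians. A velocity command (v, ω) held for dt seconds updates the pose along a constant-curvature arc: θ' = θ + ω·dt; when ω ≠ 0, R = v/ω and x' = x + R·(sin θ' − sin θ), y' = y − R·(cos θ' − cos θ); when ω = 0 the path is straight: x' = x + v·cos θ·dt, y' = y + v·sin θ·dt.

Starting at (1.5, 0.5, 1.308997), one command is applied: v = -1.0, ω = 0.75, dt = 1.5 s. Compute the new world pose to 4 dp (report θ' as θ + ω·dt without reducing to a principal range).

(1.9212, -0.8583, 2.4340)

θ' = 1.3090 + 0.75·1.5 = 2.4340
R = v/ω = -1.0/0.75 = -1.3333
x' = 1.5 + -1.3333·(sin 2.4340 − sin 1.3090) = 1.9212
y' = 0.5 − -1.3333·(cos 2.4340 − cos 1.3090) = -0.8583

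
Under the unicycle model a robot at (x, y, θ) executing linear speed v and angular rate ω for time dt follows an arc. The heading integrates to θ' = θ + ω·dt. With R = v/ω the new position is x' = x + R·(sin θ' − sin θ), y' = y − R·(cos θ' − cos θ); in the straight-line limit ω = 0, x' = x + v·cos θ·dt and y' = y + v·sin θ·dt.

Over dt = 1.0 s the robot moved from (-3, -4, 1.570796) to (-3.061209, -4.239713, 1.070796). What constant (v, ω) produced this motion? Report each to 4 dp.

Δθ = 1.070796 − 1.570796 = -0.500000
ω = Δθ/dt = -0.500000/1.0 = -0.5000
R = −Δy/(cos θ' − cos θ) = 0.5000
v = R·ω = 0.5000·-0.5000 = -0.2500

v = -0.2500, ω = -0.5000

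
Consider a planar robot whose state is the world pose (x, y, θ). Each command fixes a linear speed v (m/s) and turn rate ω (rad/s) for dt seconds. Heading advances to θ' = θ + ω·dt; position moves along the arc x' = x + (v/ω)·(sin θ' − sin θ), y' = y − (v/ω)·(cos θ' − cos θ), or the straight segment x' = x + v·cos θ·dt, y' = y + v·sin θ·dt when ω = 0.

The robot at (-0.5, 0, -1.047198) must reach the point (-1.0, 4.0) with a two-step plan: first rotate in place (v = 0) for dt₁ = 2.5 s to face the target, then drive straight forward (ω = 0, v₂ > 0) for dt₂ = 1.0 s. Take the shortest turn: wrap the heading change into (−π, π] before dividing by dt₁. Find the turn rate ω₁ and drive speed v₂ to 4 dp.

heading to target = atan2(4−0, -1−-0.5) = 1.6952
Δθ = wrap(1.6952 − -1.0472) = 2.7423; ω₁ = Δθ/dt₁ = 1.0969
distance = √((-1−-0.5)² + (4−0)²) = 4.0311; v₂ = distance/dt₂ = 4.0311

ω₁ = 1.0969, v₂ = 4.0311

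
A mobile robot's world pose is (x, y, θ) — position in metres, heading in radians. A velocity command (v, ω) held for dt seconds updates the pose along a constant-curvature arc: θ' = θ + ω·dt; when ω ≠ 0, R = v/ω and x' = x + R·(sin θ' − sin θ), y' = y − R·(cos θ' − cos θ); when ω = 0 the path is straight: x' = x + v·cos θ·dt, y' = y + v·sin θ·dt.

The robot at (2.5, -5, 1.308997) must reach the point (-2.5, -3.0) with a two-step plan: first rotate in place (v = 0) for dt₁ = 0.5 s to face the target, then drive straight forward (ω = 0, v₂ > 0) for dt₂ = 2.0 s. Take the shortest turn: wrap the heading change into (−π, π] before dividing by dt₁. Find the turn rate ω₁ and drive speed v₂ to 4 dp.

ω₁ = 2.9042, v₂ = 2.6926

heading to target = atan2(-3−-5, -2.5−2.5) = 2.7611
Δθ = wrap(2.7611 − 1.3090) = 1.4521; ω₁ = Δθ/dt₁ = 2.9042
distance = √((-2.5−2.5)² + (-3−-5)²) = 5.3852; v₂ = distance/dt₂ = 2.6926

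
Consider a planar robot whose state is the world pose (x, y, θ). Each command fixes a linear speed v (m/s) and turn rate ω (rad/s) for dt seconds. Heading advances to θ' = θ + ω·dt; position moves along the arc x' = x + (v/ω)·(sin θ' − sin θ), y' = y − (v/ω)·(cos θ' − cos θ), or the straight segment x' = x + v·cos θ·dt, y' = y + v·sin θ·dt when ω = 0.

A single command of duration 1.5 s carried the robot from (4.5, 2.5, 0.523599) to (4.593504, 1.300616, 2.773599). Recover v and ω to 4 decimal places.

Δθ = 2.773599 − 0.523599 = 2.250000
ω = Δθ/dt = 2.250000/1.5 = 1.5000
R = −Δy/(cos θ' − cos θ) = -0.6667
v = R·ω = -0.6667·1.5000 = -1.0000

v = -1.0000, ω = 1.5000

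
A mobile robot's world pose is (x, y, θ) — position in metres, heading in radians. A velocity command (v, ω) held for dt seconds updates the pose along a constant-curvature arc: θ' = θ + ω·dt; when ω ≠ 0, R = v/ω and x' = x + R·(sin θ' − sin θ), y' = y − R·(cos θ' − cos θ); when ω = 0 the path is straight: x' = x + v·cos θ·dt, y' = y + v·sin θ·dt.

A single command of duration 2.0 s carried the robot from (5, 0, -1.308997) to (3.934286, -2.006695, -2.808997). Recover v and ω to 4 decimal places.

Δθ = -2.808997 − -1.308997 = -1.500000
ω = Δθ/dt = -1.500000/2.0 = -0.7500
R = −Δy/(cos θ' − cos θ) = -1.6667
v = R·ω = -1.6667·-0.7500 = 1.2500

v = 1.2500, ω = -0.7500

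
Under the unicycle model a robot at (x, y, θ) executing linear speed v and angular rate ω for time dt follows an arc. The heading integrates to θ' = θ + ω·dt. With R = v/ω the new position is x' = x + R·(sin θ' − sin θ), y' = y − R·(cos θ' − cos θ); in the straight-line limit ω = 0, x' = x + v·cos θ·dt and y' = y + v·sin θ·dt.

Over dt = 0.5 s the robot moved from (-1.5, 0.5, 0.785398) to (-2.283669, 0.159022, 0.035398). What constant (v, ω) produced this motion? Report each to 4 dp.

v = -1.7500, ω = -1.5000

Δθ = 0.035398 − 0.785398 = -0.750000
ω = Δθ/dt = -0.750000/0.5 = -1.5000
R = Δx/(sin θ' − sin θ) = 1.1667
v = R·ω = 1.1667·-1.5000 = -1.7500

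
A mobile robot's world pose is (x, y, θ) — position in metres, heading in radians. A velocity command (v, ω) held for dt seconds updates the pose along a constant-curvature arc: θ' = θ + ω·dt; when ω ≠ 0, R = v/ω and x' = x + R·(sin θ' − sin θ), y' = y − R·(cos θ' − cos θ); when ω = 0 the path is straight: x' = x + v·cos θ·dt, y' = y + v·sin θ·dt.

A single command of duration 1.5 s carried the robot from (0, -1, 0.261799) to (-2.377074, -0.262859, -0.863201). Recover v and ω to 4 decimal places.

v = -1.7500, ω = -0.7500

Δθ = -0.863201 − 0.261799 = -1.125000
ω = Δθ/dt = -1.125000/1.5 = -0.7500
R = Δx/(sin θ' − sin θ) = 2.3333
v = R·ω = 2.3333·-0.7500 = -1.7500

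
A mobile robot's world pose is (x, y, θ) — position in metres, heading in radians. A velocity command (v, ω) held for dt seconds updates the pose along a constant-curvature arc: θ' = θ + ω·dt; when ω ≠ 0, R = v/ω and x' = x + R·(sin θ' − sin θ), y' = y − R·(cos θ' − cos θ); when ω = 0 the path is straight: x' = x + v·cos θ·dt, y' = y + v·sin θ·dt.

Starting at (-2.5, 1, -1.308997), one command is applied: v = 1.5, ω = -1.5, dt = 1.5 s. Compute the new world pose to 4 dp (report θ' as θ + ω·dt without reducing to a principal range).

θ' = -1.3090 + -1.5·1.5 = -3.5590
R = v/ω = 1.5/-1.5 = -1.0000
x' = -2.5 + -1.0000·(sin -3.5590 − sin -1.3090) = -3.8713
y' = 1 − -1.0000·(cos -3.5590 − cos -1.3090) = -0.1730

(-3.8713, -0.1730, -3.5590)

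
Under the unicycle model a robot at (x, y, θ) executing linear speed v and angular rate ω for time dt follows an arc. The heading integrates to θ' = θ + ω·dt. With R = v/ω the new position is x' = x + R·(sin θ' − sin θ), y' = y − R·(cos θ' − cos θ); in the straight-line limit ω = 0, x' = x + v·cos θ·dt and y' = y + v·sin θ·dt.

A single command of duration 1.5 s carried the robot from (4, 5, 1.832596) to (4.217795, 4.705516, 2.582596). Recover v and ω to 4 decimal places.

v = -0.2500, ω = 0.5000

Δθ = 2.582596 − 1.832596 = 0.750000
ω = Δθ/dt = 0.750000/1.5 = 0.5000
R = −Δy/(cos θ' − cos θ) = -0.5000
v = R·ω = -0.5000·0.5000 = -0.2500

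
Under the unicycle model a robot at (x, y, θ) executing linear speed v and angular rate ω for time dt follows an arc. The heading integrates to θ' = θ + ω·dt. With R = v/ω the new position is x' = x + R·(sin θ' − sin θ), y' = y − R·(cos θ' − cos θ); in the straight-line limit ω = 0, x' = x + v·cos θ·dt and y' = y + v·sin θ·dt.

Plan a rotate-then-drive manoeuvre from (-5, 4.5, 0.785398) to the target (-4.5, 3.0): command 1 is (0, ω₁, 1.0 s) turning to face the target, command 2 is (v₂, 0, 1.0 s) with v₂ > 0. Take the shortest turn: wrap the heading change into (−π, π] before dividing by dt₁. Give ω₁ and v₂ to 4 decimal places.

ω₁ = -2.0344, v₂ = 1.5811

heading to target = atan2(3−4.5, -4.5−-5) = -1.2490
Δθ = wrap(-1.2490 − 0.7854) = -2.0344; ω₁ = Δθ/dt₁ = -2.0344
distance = √((-4.5−-5)² + (3−4.5)²) = 1.5811; v₂ = distance/dt₂ = 1.5811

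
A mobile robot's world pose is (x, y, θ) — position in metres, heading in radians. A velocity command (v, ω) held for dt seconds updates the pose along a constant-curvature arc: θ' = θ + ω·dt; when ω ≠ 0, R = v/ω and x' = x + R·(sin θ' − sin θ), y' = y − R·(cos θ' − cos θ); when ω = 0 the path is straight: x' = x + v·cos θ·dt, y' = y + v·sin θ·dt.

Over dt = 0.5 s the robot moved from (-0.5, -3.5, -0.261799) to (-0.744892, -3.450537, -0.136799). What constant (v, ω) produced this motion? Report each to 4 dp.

Δθ = -0.136799 − -0.261799 = 0.125000
ω = Δθ/dt = 0.125000/0.5 = 0.2500
R = Δx/(sin θ' − sin θ) = -2.0000
v = R·ω = -2.0000·0.2500 = -0.5000

v = -0.5000, ω = 0.2500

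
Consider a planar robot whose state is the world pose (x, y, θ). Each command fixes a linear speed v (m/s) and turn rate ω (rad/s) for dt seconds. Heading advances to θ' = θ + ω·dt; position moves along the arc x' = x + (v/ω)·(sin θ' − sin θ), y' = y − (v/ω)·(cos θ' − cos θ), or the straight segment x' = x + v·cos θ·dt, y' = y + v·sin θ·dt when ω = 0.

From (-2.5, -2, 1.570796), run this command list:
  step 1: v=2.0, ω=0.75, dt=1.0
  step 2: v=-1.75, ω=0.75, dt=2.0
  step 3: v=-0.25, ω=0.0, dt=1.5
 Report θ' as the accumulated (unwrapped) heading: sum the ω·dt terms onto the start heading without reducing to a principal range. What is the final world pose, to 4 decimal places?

(0.2493, -0.1717, 3.8208)

step 1: θ'=2.3208 (R=2.6667) → pose (-3.2155, -0.1823, 2.3208)
step 2: θ'=3.8208 (R=-2.3333) → pose (-0.0425, -0.4073, 3.8208)
step 3: θ'=3.8208 (straight) → pose (0.2493, -0.1717, 3.8208)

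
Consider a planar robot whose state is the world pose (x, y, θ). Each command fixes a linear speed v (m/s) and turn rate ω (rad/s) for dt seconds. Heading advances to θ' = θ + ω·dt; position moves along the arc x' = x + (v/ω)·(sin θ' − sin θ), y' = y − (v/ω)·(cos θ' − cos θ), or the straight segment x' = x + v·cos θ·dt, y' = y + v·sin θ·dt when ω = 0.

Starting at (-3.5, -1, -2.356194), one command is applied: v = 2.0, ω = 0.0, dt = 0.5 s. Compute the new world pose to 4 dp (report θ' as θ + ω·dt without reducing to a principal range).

θ' = -2.3562 + 0.0·0.5 = -2.3562
ω = 0 → straight: x' = -3.5 + 2.0·cos(-2.3562)·0.5 = -4.2071
y' = -1 + 2.0·sin(-2.3562)·0.5 = -1.7071

(-4.2071, -1.7071, -2.3562)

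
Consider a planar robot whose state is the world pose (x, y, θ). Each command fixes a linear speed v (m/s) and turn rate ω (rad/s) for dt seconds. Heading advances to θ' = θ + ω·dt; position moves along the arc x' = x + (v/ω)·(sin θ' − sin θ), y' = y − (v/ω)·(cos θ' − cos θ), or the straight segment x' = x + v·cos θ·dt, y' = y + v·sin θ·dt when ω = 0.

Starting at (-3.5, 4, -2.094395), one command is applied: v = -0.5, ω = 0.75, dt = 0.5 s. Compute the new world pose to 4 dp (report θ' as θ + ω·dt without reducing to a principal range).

(-3.4180, 4.2346, -1.7194)

θ' = -2.0944 + 0.75·0.5 = -1.7194
R = v/ω = -0.5/0.75 = -0.6667
x' = -3.5 + -0.6667·(sin -1.7194 − sin -2.0944) = -3.4180
y' = 4 − -0.6667·(cos -1.7194 − cos -2.0944) = 4.2346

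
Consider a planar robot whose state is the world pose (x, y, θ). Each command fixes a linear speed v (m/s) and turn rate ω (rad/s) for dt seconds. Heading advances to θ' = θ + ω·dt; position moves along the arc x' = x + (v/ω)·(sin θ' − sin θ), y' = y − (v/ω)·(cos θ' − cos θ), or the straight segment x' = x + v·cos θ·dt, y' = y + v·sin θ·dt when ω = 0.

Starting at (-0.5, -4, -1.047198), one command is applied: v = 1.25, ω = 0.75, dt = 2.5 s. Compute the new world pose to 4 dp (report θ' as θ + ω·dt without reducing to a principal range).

(2.1708, -4.2942, 0.8278)

θ' = -1.0472 + 0.75·2.5 = 0.8278
R = v/ω = 1.25/0.75 = 1.6667
x' = -0.5 + 1.6667·(sin 0.8278 − sin -1.0472) = 2.1708
y' = -4 − 1.6667·(cos 0.8278 − cos -1.0472) = -4.2942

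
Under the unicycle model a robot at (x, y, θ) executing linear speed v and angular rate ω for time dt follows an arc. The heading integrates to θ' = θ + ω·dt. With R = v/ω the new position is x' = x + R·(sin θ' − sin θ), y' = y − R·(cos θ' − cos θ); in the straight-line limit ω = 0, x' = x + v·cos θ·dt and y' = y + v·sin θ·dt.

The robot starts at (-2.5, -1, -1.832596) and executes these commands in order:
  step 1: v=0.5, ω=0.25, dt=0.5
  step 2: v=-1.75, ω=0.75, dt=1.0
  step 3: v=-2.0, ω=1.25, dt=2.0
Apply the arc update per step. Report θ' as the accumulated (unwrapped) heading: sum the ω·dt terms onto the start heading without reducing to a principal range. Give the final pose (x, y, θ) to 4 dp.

(-5.8606, -0.4592, 1.5424)

step 1: θ'=-1.7076 (R=2.0000) → pose (-2.5495, -1.2449, -1.7076)
step 2: θ'=-0.9576 (R=-2.3333) → pose (-2.9528, 0.4161, -0.9576)
step 3: θ'=1.5424 (R=-1.6000) → pose (-5.8606, -0.4592, 1.5424)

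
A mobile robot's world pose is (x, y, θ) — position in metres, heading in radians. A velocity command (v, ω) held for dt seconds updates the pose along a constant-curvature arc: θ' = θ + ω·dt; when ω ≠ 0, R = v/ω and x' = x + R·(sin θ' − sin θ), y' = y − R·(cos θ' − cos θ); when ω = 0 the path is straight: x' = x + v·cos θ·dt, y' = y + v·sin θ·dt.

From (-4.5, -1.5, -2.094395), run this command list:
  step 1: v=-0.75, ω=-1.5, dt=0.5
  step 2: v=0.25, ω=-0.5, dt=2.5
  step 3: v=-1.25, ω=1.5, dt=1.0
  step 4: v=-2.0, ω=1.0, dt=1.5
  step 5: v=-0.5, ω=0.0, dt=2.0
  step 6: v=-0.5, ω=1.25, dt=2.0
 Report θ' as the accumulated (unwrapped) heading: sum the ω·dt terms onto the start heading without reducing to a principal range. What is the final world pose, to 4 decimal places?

step 1: θ'=-2.8444 (R=0.5000) → pose (-4.2134, -1.2719, -2.8444)
step 2: θ'=-4.0944 (R=-0.5000) → pose (-4.7674, -1.0835, -4.0944)
step 3: θ'=-2.5944 (R=-0.8333) → pose (-3.6546, -1.3124, -2.5944)
step 4: θ'=-1.0944 (R=-2.0000) → pose (-2.9179, 1.3128, -1.0944)
step 5: θ'=-1.0944 (straight) → pose (-3.3764, 2.2014, -1.0944)
step 6: θ'=1.4056 (R=-0.4000) → pose (-4.1265, 2.0838, 1.4056)

(-4.1265, 2.0838, 1.4056)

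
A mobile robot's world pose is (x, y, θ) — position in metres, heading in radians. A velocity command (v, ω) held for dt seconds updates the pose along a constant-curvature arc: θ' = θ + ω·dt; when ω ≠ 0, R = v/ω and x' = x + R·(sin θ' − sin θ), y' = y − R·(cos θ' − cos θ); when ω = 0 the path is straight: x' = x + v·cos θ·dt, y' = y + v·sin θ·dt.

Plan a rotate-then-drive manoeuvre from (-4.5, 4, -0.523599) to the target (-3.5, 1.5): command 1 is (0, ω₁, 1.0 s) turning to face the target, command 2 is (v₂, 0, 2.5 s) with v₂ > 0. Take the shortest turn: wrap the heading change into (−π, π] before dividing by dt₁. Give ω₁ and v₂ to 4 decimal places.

ω₁ = -0.6667, v₂ = 1.0770

heading to target = atan2(1.5−4, -3.5−-4.5) = -1.1903
Δθ = wrap(-1.1903 − -0.5236) = -0.6667; ω₁ = Δθ/dt₁ = -0.6667
distance = √((-3.5−-4.5)² + (1.5−4)²) = 2.6926; v₂ = distance/dt₂ = 1.0770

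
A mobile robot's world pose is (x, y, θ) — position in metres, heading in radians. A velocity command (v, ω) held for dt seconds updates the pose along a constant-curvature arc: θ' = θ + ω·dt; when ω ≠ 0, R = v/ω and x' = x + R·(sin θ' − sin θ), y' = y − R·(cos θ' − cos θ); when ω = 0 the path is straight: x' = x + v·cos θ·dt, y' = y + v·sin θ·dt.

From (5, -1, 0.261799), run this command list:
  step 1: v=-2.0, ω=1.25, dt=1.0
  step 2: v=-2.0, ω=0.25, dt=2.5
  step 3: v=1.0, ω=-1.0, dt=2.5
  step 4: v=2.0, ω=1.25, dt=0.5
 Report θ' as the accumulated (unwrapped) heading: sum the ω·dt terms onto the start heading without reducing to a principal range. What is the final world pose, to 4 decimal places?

(7.2324, -5.7918, 0.2618)

step 1: θ'=1.5118 (R=-1.6000) → pose (3.8169, -2.4511, 1.5118)
step 2: θ'=2.1368 (R=-8.0000) → pose (5.0506, -7.2129, 2.1368)
step 3: θ'=-0.3632 (R=-1.0000) → pose (6.2499, -5.7419, -0.3632)
step 4: θ'=0.2618 (R=1.6000) → pose (7.2324, -5.7918, 0.2618)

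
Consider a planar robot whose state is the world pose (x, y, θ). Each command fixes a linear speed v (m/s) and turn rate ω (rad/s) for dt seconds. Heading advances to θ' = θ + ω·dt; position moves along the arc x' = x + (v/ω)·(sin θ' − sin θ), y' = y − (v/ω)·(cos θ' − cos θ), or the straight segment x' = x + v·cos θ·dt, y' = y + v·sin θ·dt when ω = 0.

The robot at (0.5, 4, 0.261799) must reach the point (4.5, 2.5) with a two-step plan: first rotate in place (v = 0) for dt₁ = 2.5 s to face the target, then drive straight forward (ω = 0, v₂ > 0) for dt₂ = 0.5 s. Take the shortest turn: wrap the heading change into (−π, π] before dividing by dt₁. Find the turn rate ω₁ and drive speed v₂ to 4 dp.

ω₁ = -0.2482, v₂ = 8.5440

heading to target = atan2(2.5−4, 4.5−0.5) = -0.3588
Δθ = wrap(-0.3588 − 0.2618) = -0.6206; ω₁ = Δθ/dt₁ = -0.2482
distance = √((4.5−0.5)² + (2.5−4)²) = 4.2720; v₂ = distance/dt₂ = 8.5440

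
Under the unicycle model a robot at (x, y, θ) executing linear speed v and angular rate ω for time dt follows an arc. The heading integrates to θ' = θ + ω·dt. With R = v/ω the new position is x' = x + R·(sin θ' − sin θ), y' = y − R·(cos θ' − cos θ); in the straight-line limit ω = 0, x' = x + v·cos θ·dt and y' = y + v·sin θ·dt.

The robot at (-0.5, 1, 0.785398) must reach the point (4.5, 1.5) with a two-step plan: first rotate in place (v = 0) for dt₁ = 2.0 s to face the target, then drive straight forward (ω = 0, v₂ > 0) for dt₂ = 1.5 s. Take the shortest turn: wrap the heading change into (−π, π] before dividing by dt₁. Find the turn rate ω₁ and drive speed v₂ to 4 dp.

ω₁ = -0.3429, v₂ = 3.3500

heading to target = atan2(1.5−1, 4.5−-0.5) = 0.0997
Δθ = wrap(0.0997 − 0.7854) = -0.6857; ω₁ = Δθ/dt₁ = -0.3429
distance = √((4.5−-0.5)² + (1.5−1)²) = 5.0249; v₂ = distance/dt₂ = 3.3500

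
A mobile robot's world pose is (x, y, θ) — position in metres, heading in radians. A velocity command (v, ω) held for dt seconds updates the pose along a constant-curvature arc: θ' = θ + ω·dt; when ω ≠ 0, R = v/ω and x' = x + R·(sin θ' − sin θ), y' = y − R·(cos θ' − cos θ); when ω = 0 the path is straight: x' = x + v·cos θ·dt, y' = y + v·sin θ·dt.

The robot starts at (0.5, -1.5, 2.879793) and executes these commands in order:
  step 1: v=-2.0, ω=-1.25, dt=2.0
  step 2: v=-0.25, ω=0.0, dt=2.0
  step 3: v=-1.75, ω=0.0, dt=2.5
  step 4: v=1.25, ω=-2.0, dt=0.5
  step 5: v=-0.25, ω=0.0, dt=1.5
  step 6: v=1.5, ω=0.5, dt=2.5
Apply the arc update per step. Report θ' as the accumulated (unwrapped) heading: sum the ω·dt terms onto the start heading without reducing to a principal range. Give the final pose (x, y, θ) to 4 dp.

step 1: θ'=0.3798 (R=1.6000) → pose (0.6791, -4.5315, 0.3798)
step 2: θ'=0.3798 (straight) → pose (0.2147, -4.7168, 0.3798)
step 3: θ'=0.3798 (straight) → pose (-3.8486, -6.3388, 0.3798)
step 4: θ'=-0.6202 (R=-0.6250) → pose (-3.2536, -6.4106, -0.6202)
step 5: θ'=-0.6202 (straight) → pose (-3.5588, -6.1927, -0.6202)
step 6: θ'=0.6298 (R=3.0000) → pose (-0.0482, -6.1759, 0.6298)

(-0.0482, -6.1759, 0.6298)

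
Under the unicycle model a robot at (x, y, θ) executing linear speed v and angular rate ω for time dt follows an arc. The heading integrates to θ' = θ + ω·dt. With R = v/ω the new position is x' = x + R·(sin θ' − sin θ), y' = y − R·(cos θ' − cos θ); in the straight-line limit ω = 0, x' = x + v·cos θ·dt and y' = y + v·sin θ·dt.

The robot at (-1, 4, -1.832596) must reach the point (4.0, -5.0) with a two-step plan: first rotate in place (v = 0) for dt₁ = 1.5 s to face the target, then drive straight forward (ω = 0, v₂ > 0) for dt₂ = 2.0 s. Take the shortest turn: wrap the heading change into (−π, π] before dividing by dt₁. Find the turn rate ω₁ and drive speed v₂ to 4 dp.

ω₁ = 0.5126, v₂ = 5.1478

heading to target = atan2(-5−4, 4−-1) = -1.0637
Δθ = wrap(-1.0637 − -1.8326) = 0.7689; ω₁ = Δθ/dt₁ = 0.5126
distance = √((4−-1)² + (-5−4)²) = 10.2956; v₂ = distance/dt₂ = 5.1478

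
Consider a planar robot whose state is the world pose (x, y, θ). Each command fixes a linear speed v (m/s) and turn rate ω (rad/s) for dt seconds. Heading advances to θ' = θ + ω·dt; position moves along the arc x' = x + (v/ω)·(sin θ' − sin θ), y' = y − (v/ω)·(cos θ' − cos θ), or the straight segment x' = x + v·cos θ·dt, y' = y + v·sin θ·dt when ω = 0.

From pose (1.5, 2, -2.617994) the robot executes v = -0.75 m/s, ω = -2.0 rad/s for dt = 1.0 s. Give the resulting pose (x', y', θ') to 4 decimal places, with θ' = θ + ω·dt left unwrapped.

θ' = -2.6180 + -2.0·1.0 = -4.6180
R = v/ω = -0.75/-2.0 = 0.3750
x' = 1.5 + 0.3750·(sin -4.6180 − sin -2.6180) = 2.0608
y' = 2 − 0.3750·(cos -4.6180 − cos -2.6180) = 1.7106

(2.0608, 1.7106, -4.6180)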